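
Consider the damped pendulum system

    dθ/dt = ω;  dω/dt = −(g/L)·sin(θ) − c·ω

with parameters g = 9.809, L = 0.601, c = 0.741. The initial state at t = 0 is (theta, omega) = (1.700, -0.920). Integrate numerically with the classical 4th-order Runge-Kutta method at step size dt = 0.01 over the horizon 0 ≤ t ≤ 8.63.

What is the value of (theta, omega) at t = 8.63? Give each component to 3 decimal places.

(theta, omega) = (-0.049, -0.150)

t=0.000: state=(1.700, -0.920)
step 1 (dt=0.01): k1=(-0.920, -15.503), k2=(-0.998, -15.455), k3=(-0.997, -15.456), k4=(-1.075, -15.409); state += dt/6·(k1+2k2+2k3+k4)
t=0.010: state=(1.690, -1.075)
t=0.020: state=(1.679, -1.228)
t=0.030: state=(1.665, -1.381)
continuing one RK4 step at a time; state shown every 50 steps (Δt=0.5):
t=0.500: state=(-0.244, -4.914)
t=1.000: state=(-1.028, 2.048)
t=1.500: state=(0.623, 2.356)
t=2.000: state=(0.359, -2.755)
t=2.500: state=(-0.626, -0.018)
t=3.000: state=(0.151, 1.924)
t=3.500: state=(0.329, -1.234)
t=4.000: state=(-0.324, -0.491)
t=4.500: state=(-0.005, 1.194)
t=5.000: state=(0.226, -0.482)
t=5.500: state=(-0.154, -0.486)
t=6.000: state=(-0.048, 0.674)
t=6.500: state=(0.140, -0.138)
t=7.000: state=(-0.065, -0.368)
t=7.500: state=(-0.050, 0.355)
t=8.000: state=(0.081, 0.003)
t=8.500: state=(-0.022, -0.248)
t=8.630: state=(-0.049, -0.150)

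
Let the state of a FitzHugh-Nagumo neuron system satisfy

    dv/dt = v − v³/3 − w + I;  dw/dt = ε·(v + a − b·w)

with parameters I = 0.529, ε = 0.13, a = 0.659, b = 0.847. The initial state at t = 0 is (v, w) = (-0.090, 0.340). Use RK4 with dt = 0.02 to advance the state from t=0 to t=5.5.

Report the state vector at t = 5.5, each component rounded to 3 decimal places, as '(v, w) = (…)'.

t=0.000: state=(-0.090, 0.340)
step 1 (dt=0.02): k1=(0.099, 0.037), k2=(0.100, 0.037), k3=(0.100, 0.037), k4=(0.100, 0.037); state += dt/6·(k1+2k2+2k3+k4)
t=0.020: state=(-0.088, 0.341)
t=0.040: state=(-0.086, 0.341)
t=0.060: state=(-0.084, 0.342)
continuing one RK4 step at a time; state shown every 10 steps (Δt=0.2):
t=0.200: state=(-0.069, 0.347)
t=0.400: state=(-0.045, 0.355)
t=0.600: state=(-0.017, 0.364)
t=0.800: state=(0.015, 0.373)
t=1.000: state=(0.052, 0.382)
t=1.200: state=(0.094, 0.393)
t=1.400: state=(0.144, 0.404)
t=1.600: state=(0.202, 0.417)
t=1.800: state=(0.269, 0.431)
t=2.000: state=(0.346, 0.446)
t=2.200: state=(0.435, 0.464)
t=2.400: state=(0.536, 0.483)
t=2.600: state=(0.647, 0.504)
t=2.800: state=(0.767, 0.529)
t=3.000: state=(0.892, 0.555)
t=3.200: state=(1.017, 0.585)
t=3.400: state=(1.134, 0.617)
t=3.600: state=(1.239, 0.651)
t=3.800: state=(1.327, 0.687)
t=4.000: state=(1.395, 0.724)
t=4.200: state=(1.445, 0.761)
t=4.400: state=(1.479, 0.799)
t=4.600: state=(1.498, 0.837)
t=4.800: state=(1.507, 0.875)
t=5.000: state=(1.507, 0.911)
t=5.200: state=(1.501, 0.947)
t=5.400: state=(1.490, 0.982)
t=5.500: state=(1.483, 0.999)

(v, w) = (1.483, 0.999)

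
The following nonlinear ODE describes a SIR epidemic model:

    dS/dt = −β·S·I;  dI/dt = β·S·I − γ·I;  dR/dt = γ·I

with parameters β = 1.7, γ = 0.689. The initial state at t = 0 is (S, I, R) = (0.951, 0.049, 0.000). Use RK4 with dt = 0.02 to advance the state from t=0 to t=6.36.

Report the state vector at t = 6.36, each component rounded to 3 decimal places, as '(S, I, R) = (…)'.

t=0.000: state=(0.951, 0.049, 0.000)
step 1 (dt=0.02): k1=(-0.079, 0.045, 0.034), k2=(-0.080, 0.046, 0.034), k3=(-0.080, 0.046, 0.034), k4=(-0.081, 0.046, 0.034); state += dt/6·(k1+2k2+2k3+k4)
t=0.020: state=(0.949, 0.050, 0.001)
t=0.040: state=(0.948, 0.051, 0.001)
t=0.060: state=(0.946, 0.052, 0.002)
continuing one RK4 step at a time; state shown every 25 steps (Δt=0.5):
t=0.500: state=(0.902, 0.076, 0.021)
t=1.000: state=(0.833, 0.113, 0.054)
t=1.500: state=(0.743, 0.157, 0.100)
t=2.000: state=(0.638, 0.200, 0.162)
t=2.500: state=(0.530, 0.233, 0.237)
t=3.000: state=(0.431, 0.248, 0.321)
t=3.500: state=(0.349, 0.245, 0.406)
t=4.000: state=(0.286, 0.227, 0.488)
t=4.500: state=(0.238, 0.201, 0.561)
t=5.000: state=(0.203, 0.171, 0.625)
t=5.500: state=(0.178, 0.143, 0.679)
t=6.000: state=(0.159, 0.117, 0.724)
t=6.360: state=(0.149, 0.100, 0.751)

(S, I, R) = (0.149, 0.100, 0.751)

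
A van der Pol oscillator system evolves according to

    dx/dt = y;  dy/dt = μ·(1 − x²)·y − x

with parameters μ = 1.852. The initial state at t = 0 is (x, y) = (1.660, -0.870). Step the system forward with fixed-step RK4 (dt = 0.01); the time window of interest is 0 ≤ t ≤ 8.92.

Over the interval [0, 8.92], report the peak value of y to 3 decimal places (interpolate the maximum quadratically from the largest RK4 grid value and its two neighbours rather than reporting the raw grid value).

max y = 3.638

t=0.000: state=(1.660, -0.870)
step 1 (dt=0.01): k1=(-0.870, 1.169), k2=(-0.864, 1.131), k3=(-0.864, 1.132), k4=(-0.859, 1.095); state += dt/6·(k1+2k2+2k3+k4)
t=0.010: state=(1.651, -0.859)
t=0.020: state=(1.643, -0.848)
t=0.030: state=(1.634, -0.838)
continuing one RK4 step at a time; state shown every 50 steps (Δt=0.5):
t=0.500: state=(1.278, -0.775)
t=1.000: state=(0.805, -1.214)
t=1.500: state=(-0.126, -2.818)
t=2.000: state=(-1.739, -2.083)
t=2.500: state=(-2.014, 0.188)
t=3.000: state=(-1.859, 0.373)
t=3.500: state=(-1.653, 0.455)
t=4.000: state=(-1.396, 0.587)
t=4.500: state=(-1.041, 0.876)
t=5.000: state=(-0.429, 1.747)
t=5.500: state=(0.951, 3.637)
t=6.000: state=(1.999, 0.363)
t=6.500: state=(1.940, -0.321)
t=7.000: state=(1.754, -0.414)
t=7.500: state=(1.524, -0.515)
t=8.000: state=(1.224, -0.709)
t=8.500: state=(0.766, -1.210)
t=8.920: state=(0.038, -2.469)
largest grid value and its neighbours: y(5.480)=3.63368, y(5.490)=3.63789, y(5.500)=3.63726
parabola through these three points peaks at t≈5.494 with y≈3.63822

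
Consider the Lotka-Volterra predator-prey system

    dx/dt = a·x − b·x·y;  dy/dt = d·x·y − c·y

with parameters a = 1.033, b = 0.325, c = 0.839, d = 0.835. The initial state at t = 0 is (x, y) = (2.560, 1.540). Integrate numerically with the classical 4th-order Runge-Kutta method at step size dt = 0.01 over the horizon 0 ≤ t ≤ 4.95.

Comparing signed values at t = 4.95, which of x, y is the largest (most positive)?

t=0.000: state=(2.560, 1.540)
step 1 (dt=0.01): k1=(1.363, 2.000), k2=(1.358, 2.022), k3=(1.358, 2.022), k4=(1.354, 2.044); state += dt/6·(k1+2k2+2k3+k4)
t=0.010: state=(2.574, 1.560)
t=0.020: state=(2.587, 1.581)
t=0.030: state=(2.600, 1.602)
continuing one RK4 step at a time; state shown every 20 steps (Δt=0.2):
t=0.200: state=(2.805, 2.040)
t=0.400: state=(2.952, 2.794)
t=0.600: state=(2.928, 3.872)
t=0.800: state=(2.680, 5.245)
t=1.000: state=(2.234, 6.699)
t=1.200: state=(1.706, 7.872)
t=1.400: state=(1.228, 8.492)
t=1.600: state=(0.866, 8.538)
t=1.800: state=(0.618, 8.160)
t=2.000: state=(0.456, 7.539)
t=2.200: state=(0.351, 6.814)
t=2.400: state=(0.284, 6.073)
t=2.600: state=(0.241, 5.363)
t=2.800: state=(0.214, 4.709)
t=3.000: state=(0.197, 4.120)
t=3.200: state=(0.189, 3.597)
t=3.400: state=(0.186, 3.138)
t=3.600: state=(0.189, 2.738)
t=3.800: state=(0.197, 2.391)
t=4.000: state=(0.210, 2.091)
t=4.200: state=(0.227, 1.834)
t=4.400: state=(0.250, 1.613)
t=4.600: state=(0.278, 1.425)
t=4.800: state=(0.313, 1.266)
t=4.950: state=(0.345, 1.163)
compare at T: x=0.345, y=1.163

largest component: y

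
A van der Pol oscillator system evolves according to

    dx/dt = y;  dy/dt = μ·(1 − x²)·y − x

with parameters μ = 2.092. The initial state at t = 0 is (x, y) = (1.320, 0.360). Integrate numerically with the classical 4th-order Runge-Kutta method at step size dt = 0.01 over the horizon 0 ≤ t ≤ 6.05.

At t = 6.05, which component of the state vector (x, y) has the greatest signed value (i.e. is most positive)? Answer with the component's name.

t=0.000: state=(1.320, 0.360)
step 1 (dt=0.01): k1=(0.360, -1.879), k2=(0.351, -1.870), k3=(0.351, -1.870), k4=(0.341, -1.860); state += dt/6·(k1+2k2+2k3+k4)
t=0.010: state=(1.324, 0.341)
t=0.020: state=(1.327, 0.323)
t=0.030: state=(1.330, 0.304)
continuing one RK4 step at a time; state shown every 20 steps (Δt=0.2):
t=0.200: state=(1.357, 0.029)
t=0.400: state=(1.338, -0.208)
t=0.600: state=(1.278, -0.381)
t=0.800: state=(1.187, -0.529)
t=1.000: state=(1.066, -0.687)
t=1.200: state=(0.909, -0.892)
t=1.400: state=(0.702, -1.205)
t=1.600: state=(0.413, -1.730)
t=1.800: state=(-0.014, -2.619)
t=2.000: state=(-0.650, -3.694)
t=2.200: state=(-1.396, -3.344)
t=2.400: state=(-1.867, -1.353)
t=2.600: state=(-2.002, -0.189)
t=2.800: state=(-1.996, 0.174)
t=3.000: state=(-1.948, 0.282)
t=3.200: state=(-1.887, 0.324)
t=3.400: state=(-1.820, 0.350)
t=3.600: state=(-1.747, 0.376)
t=3.800: state=(-1.669, 0.405)
t=4.000: state=(-1.585, 0.440)
t=4.200: state=(-1.493, 0.484)
t=4.400: state=(-1.391, 0.541)
t=4.600: state=(-1.275, 0.620)
t=4.800: state=(-1.141, 0.732)
t=5.000: state=(-0.978, 0.902)
t=5.200: state=(-0.773, 1.177)
t=5.400: state=(-0.494, 1.651)
t=5.600: state=(-0.089, 2.476)
t=5.800: state=(0.520, 3.612)
t=6.000: state=(1.285, 3.650)
t=6.050: state=(1.459, 3.261)
compare at T: x=1.459, y=3.261

largest component: y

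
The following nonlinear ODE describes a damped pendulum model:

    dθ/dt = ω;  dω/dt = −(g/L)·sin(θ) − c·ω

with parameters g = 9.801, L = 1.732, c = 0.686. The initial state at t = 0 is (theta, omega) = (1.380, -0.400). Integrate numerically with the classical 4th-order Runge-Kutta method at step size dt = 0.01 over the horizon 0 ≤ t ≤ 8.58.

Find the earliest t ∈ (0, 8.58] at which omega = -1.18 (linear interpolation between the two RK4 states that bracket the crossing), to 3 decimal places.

t = 0.158

t=0.000: state=(1.380, -0.400)
step 1 (dt=0.01): k1=(-0.400, -5.282), k2=(-0.426, -5.261), k3=(-0.426, -5.261), k4=(-0.453, -5.241); state += dt/6·(k1+2k2+2k3+k4)
t=0.010: state=(1.376, -0.453)
t=0.020: state=(1.371, -0.505)
t=0.030: state=(1.366, -0.557)
t=0.150: state=(1.263, -1.144)
next step: t=0.160: state=(1.251, -1.190) — omega has crossed -1.18
linear interpolation between t=0.150 (-1.14372) and t=0.160 (-1.18954) → t≈0.158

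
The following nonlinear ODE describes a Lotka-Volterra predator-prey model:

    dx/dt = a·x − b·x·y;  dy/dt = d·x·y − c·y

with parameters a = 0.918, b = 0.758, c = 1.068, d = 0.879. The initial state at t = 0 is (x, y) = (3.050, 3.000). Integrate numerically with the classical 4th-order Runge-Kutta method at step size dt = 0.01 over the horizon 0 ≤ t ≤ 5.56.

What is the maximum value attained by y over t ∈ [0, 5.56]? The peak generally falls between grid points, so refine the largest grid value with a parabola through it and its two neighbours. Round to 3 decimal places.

t=0.000: state=(3.050, 3.000)
step 1 (dt=0.01): k1=(-4.136, 4.839), k2=(-4.163, 4.823), k3=(-4.163, 4.822), k4=(-4.189, 4.805); state += dt/6·(k1+2k2+2k3+k4)
t=0.010: state=(3.008, 3.048)
t=0.020: state=(2.966, 3.096)
t=0.030: state=(2.924, 3.144)
continuing one RK4 step at a time; state shown every 20 steps (Δt=0.2):
t=0.200: state=(2.174, 3.837)
t=0.400: state=(1.408, 4.232)
t=0.600: state=(0.891, 4.168)
t=0.800: state=(0.583, 3.822)
t=1.000: state=(0.406, 3.362)
t=1.200: state=(0.304, 2.888)
t=1.400: state=(0.244, 2.446)
t=1.600: state=(0.208, 2.055)
t=1.800: state=(0.188, 1.719)
t=2.000: state=(0.178, 1.433)
t=2.200: state=(0.175, 1.194)
t=2.400: state=(0.179, 0.995)
t=2.600: state=(0.187, 0.830)
t=2.800: state=(0.200, 0.693)
t=3.000: state=(0.218, 0.581)
t=3.200: state=(0.242, 0.488)
t=3.400: state=(0.272, 0.413)
t=3.600: state=(0.308, 0.351)
t=3.800: state=(0.353, 0.300)
t=4.000: state=(0.406, 0.259)
t=4.200: state=(0.470, 0.226)
t=4.400: state=(0.547, 0.200)
t=4.600: state=(0.639, 0.179)
t=4.800: state=(0.748, 0.163)
t=5.000: state=(0.878, 0.152)
t=5.200: state=(1.031, 0.145)
t=5.400: state=(1.212, 0.143)
t=5.560: state=(1.380, 0.144)
largest grid value and its neighbours: y(0.450)=4.25307, y(0.460)=4.25402, y(0.470)=4.25392
parabola through these three points peaks at t≈0.464 with y≈4.25411

max y = 4.254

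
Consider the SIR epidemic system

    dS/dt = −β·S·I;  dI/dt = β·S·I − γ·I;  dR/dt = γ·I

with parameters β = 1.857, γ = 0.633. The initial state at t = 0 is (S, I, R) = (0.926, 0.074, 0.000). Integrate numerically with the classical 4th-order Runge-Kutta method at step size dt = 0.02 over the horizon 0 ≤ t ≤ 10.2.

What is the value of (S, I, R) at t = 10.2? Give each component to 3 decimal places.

(S, I, R) = (0.061, 0.012, 0.927)

t=0.000: state=(0.926, 0.074, 0.000)
step 1 (dt=0.02): k1=(-0.127, 0.080, 0.047), k2=(-0.128, 0.081, 0.047), k3=(-0.128, 0.081, 0.047), k4=(-0.130, 0.082, 0.048); state += dt/6·(k1+2k2+2k3+k4)
t=0.020: state=(0.923, 0.076, 0.001)
t=0.040: state=(0.921, 0.077, 0.002)
t=0.060: state=(0.918, 0.079, 0.003)
continuing one RK4 step at a time; state shown every 25 steps (Δt=0.5):
t=0.500: state=(0.846, 0.123, 0.031)
t=1.000: state=(0.733, 0.187, 0.080)
t=1.500: state=(0.597, 0.253, 0.149)
t=2.000: state=(0.461, 0.301, 0.238)
t=2.500: state=(0.345, 0.318, 0.337)
t=3.000: state=(0.257, 0.306, 0.436)
t=3.500: state=(0.196, 0.275, 0.529)
t=4.000: state=(0.155, 0.236, 0.610)
t=4.500: state=(0.127, 0.195, 0.678)
t=5.000: state=(0.108, 0.159, 0.734)
t=5.500: state=(0.094, 0.127, 0.779)
t=6.000: state=(0.085, 0.101, 0.815)
t=6.500: state=(0.078, 0.079, 0.843)
t=7.000: state=(0.073, 0.062, 0.865)
t=7.500: state=(0.070, 0.048, 0.882)
t=8.000: state=(0.067, 0.037, 0.896)
t=8.500: state=(0.065, 0.029, 0.906)
t=9.000: state=(0.063, 0.022, 0.914)
t=9.500: state=(0.062, 0.017, 0.921)
t=10.000: state=(0.061, 0.013, 0.925)
t=10.200: state=(0.061, 0.012, 0.927)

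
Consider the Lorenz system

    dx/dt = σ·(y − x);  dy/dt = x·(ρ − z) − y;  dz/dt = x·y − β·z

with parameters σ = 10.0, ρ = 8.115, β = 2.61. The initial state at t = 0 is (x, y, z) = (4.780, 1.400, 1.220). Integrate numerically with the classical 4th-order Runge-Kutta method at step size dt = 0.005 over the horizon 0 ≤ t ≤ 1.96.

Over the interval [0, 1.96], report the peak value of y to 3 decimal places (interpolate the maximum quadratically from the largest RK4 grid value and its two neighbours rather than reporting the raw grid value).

t=0.000: state=(4.780, 1.400, 1.220)
step 1 (dt=0.005): k1=(-33.800, 31.558, 3.508), k2=(-32.166, 30.855, 3.737), k3=(-32.224, 30.883, 3.733), k4=(-30.645, 30.207, 3.947); state += dt/6·(k1+2k2+2k3+k4)
t=0.005: state=(4.619, 1.554, 1.239)
t=0.010: state=(4.473, 1.702, 1.259)
t=0.015: state=(4.342, 1.844, 1.282)
continuing one RK4 step at a time; state shown every 20 steps (Δt=0.1):
t=0.100: state=(3.556, 3.711, 1.840)
t=0.200: state=(4.306, 5.458, 3.006)
t=0.300: state=(5.587, 6.870, 5.057)
t=0.400: state=(6.593, 7.182, 7.787)
t=0.500: state=(6.577, 5.946, 9.910)
t=0.600: state=(5.503, 4.138, 10.316)
t=0.700: state=(4.146, 2.909, 9.402)
t=0.800: state=(3.150, 2.411, 8.066)
t=0.900: state=(2.650, 2.369, 6.806)
t=1.000: state=(2.544, 2.593, 5.800)
t=1.100: state=(2.722, 3.017, 5.112)
t=1.200: state=(3.121, 3.617, 4.790)
t=1.300: state=(3.697, 4.344, 4.890)
t=1.400: state=(4.379, 5.072, 5.457)
t=1.500: state=(5.018, 5.566, 6.435)
t=1.600: state=(5.400, 5.585, 7.553)
t=1.700: state=(5.361, 5.106, 8.377)
t=1.800: state=(4.944, 4.407, 8.612)
t=1.900: state=(4.377, 3.819, 8.307)
t=1.960: state=(4.064, 3.590, 7.967)
largest grid value and its neighbours: y(0.365)=7.25241, y(0.370)=7.25513, y(0.375)=7.25363
parabola through these three points peaks at t≈0.371 with y≈7.25517

max y = 7.255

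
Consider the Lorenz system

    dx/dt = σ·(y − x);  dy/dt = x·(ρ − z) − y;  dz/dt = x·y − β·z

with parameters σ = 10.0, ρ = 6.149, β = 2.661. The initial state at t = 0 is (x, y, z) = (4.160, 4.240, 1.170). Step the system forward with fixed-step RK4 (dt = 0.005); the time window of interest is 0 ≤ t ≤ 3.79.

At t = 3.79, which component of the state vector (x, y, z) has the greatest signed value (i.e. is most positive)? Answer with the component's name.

t=0.000: state=(4.160, 4.240, 1.170)
step 1 (dt=0.005): k1=(0.800, 16.473, 14.525), k2=(1.192, 16.290, 14.608), k3=(1.177, 16.295, 14.610), k4=(1.556, 16.116, 14.695); state += dt/6·(k1+2k2+2k3+k4)
t=0.005: state=(4.166, 4.321, 1.243)
t=0.010: state=(4.175, 4.401, 1.317)
t=0.015: state=(4.188, 4.479, 1.392)
continuing one RK4 step at a time; state shown every 40 steps (Δt=0.2):
t=0.200: state=(5.527, 6.157, 4.871)
t=0.400: state=(5.334, 4.532, 7.717)
t=0.600: state=(3.451, 2.645, 6.821)
t=0.800: state=(2.476, 2.279, 5.041)
t=1.000: state=(2.481, 2.646, 3.875)
t=1.200: state=(3.038, 3.410, 3.577)
t=1.400: state=(3.846, 4.237, 4.200)
t=1.600: state=(4.385, 4.486, 5.356)
t=1.800: state=(4.210, 3.970, 6.009)
t=2.000: state=(3.660, 3.405, 5.740)
t=2.200: state=(3.317, 3.239, 5.123)
t=2.400: state=(3.332, 3.413, 4.704)
t=2.600: state=(3.578, 3.725, 4.683)
t=2.800: state=(3.844, 3.945, 4.985)
t=3.000: state=(3.934, 3.921, 5.326)
t=3.200: state=(3.821, 3.735, 5.433)
t=3.400: state=(3.651, 3.580, 5.295)
t=3.600: state=(3.568, 3.558, 5.093)
t=3.790: state=(3.598, 3.635, 4.990)
compare at T: x=3.598, y=3.635, z=4.990

largest component: z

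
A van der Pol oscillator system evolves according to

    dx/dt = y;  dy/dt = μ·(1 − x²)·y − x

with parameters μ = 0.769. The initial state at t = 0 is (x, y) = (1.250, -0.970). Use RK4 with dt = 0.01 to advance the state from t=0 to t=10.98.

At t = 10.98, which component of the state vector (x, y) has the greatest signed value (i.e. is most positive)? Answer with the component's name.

largest component: y

t=0.000: state=(1.250, -0.970)
step 1 (dt=0.01): k1=(-0.970, -0.830), k2=(-0.974, -0.833), k3=(-0.974, -0.833), k4=(-0.978, -0.835); state += dt/6·(k1+2k2+2k3+k4)
t=0.010: state=(1.240, -0.978)
t=0.020: state=(1.230, -0.987)
t=0.030: state=(1.221, -0.995)
continuing one RK4 step at a time; state shown every 50 steps (Δt=0.5):
t=0.500: state=(0.646, -1.488)
t=1.000: state=(-0.283, -2.233)
t=1.500: state=(-1.422, -1.947)
t=2.000: state=(-1.965, -0.275)
t=2.500: state=(-1.871, 0.508)
t=3.000: state=(-1.525, 0.860)
t=3.500: state=(-1.004, 1.251)
t=4.000: state=(-0.227, 1.914)
t=4.500: state=(0.904, 2.434)
t=5.000: state=(1.841, 1.028)
t=5.500: state=(1.984, -0.248)
t=6.000: state=(1.730, -0.706)
t=6.500: state=(1.297, -1.035)
t=7.000: state=(0.666, -1.538)
t=7.500: state=(-0.292, -2.302)
t=8.000: state=(-1.459, -1.966)
t=8.500: state=(-1.993, -0.244)
t=9.000: state=(-1.889, 0.520)
t=9.500: state=(-1.539, 0.861)
t=10.000: state=(-1.020, 1.245)
t=10.500: state=(-0.247, 1.902)
t=10.980: state=(0.832, 2.451)
compare at T: x=0.832, y=2.451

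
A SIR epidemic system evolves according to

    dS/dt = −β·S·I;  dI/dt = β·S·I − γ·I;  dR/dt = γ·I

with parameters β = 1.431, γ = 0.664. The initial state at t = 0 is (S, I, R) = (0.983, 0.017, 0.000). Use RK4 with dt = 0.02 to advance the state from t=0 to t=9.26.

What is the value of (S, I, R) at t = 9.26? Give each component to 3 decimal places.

t=0.000: state=(0.983, 0.017, 0.000)
step 1 (dt=0.02): k1=(-0.024, 0.013, 0.011), k2=(-0.024, 0.013, 0.011), k3=(-0.024, 0.013, 0.011), k4=(-0.024, 0.013, 0.011); state += dt/6·(k1+2k2+2k3+k4)
t=0.020: state=(0.983, 0.017, 0.000)
t=0.040: state=(0.982, 0.018, 0.000)
t=0.060: state=(0.982, 0.018, 0.001)
continuing one RK4 step at a time; state shown every 25 steps (Δt=0.5):
t=0.500: state=(0.969, 0.025, 0.007)
t=1.000: state=(0.948, 0.035, 0.017)
t=1.500: state=(0.921, 0.049, 0.030)
t=2.000: state=(0.883, 0.067, 0.050)
t=2.500: state=(0.836, 0.089, 0.075)
t=3.000: state=(0.777, 0.114, 0.109)
t=3.500: state=(0.710, 0.139, 0.151)
t=4.000: state=(0.637, 0.162, 0.201)
t=4.500: state=(0.564, 0.178, 0.258)
t=5.000: state=(0.495, 0.187, 0.318)
t=5.500: state=(0.433, 0.187, 0.381)
t=6.000: state=(0.380, 0.179, 0.441)
t=6.500: state=(0.336, 0.166, 0.499)
t=7.000: state=(0.300, 0.149, 0.551)
t=7.500: state=(0.271, 0.131, 0.598)
t=8.000: state=(0.248, 0.113, 0.638)
t=8.500: state=(0.230, 0.096, 0.673)
t=9.000: state=(0.216, 0.081, 0.702)
t=9.260: state=(0.210, 0.074, 0.716)

(S, I, R) = (0.210, 0.074, 0.716)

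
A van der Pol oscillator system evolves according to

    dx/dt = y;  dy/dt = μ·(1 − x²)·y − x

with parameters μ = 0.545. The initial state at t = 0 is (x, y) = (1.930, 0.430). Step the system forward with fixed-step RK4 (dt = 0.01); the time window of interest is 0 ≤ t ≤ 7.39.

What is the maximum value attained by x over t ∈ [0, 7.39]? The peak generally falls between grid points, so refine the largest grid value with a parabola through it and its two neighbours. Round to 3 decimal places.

max x = 2.002

t=0.000: state=(1.930, 0.430)
step 1 (dt=0.01): k1=(0.430, -2.569), k2=(0.417, -2.554), k3=(0.417, -2.554), k4=(0.404, -2.538); state += dt/6·(k1+2k2+2k3+k4)
t=0.010: state=(1.934, 0.404)
t=0.020: state=(1.938, 0.379)
t=0.030: state=(1.942, 0.354)
continuing one RK4 step at a time; state shown every 25 steps (Δt=0.25):
t=0.250: state=(1.965, -0.114)
t=0.500: state=(1.888, -0.483)
t=0.750: state=(1.733, -0.744)
t=1.000: state=(1.520, -0.960)
t=1.250: state=(1.253, -1.173)
t=1.500: state=(0.931, -1.412)
t=1.750: state=(0.544, -1.691)
t=2.000: state=(0.083, -1.993)
t=2.250: state=(-0.447, -2.222)
t=2.500: state=(-1.005, -2.176)
t=2.750: state=(-1.498, -1.703)
t=3.000: state=(-1.833, -0.957)
t=3.250: state=(-1.982, -0.262)
t=3.500: state=(-1.981, 0.235)
t=3.750: state=(-1.878, 0.566)
t=4.000: state=(-1.706, 0.807)
t=4.250: state=(-1.478, 1.015)
t=4.500: state=(-1.198, 1.229)
t=4.750: state=(-0.860, 1.475)
t=5.000: state=(-0.457, 1.763)
t=5.250: state=(0.022, 2.062)
t=5.500: state=(0.566, 2.253)
t=5.750: state=(1.121, 2.121)
t=6.000: state=(1.590, 1.561)
t=6.250: state=(1.885, 0.797)
t=6.500: state=(1.997, 0.138)
t=6.750: state=(1.971, -0.318)
t=7.000: state=(1.851, -0.624)
t=7.250: state=(1.665, -0.853)
t=7.390: state=(1.538, -0.968)
largest grid value and its neighbours: x(6.560)=2.00188, x(6.570)=2.00189, x(6.580)=2.00170
parabola through these three points peaks at t≈6.565 with x≈2.00191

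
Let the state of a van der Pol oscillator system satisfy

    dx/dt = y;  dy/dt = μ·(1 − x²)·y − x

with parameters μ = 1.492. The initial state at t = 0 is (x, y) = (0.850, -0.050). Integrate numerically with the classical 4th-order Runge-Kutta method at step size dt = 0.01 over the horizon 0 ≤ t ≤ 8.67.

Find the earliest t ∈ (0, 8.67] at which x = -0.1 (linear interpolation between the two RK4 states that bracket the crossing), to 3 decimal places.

t=0.000: state=(0.850, -0.050)
step 1 (dt=0.01): k1=(-0.050, -0.871), k2=(-0.054, -0.872), k3=(-0.054, -0.872), k4=(-0.059, -0.874); state += dt/6·(k1+2k2+2k3+k4)
t=0.010: state=(0.849, -0.059)
t=0.020: state=(0.849, -0.067)
t=0.030: state=(0.848, -0.076)
continuing one RK4 step at a time; state shown every 50 steps (Δt=0.5):
t=0.500: state=(0.709, -0.532)
t=1.000: state=(0.278, -1.271)
t=1.240: state=(-0.092, -1.837)
next step: t=1.250: state=(-0.111, -1.863) — x has crossed -0.1
linear interpolation between t=1.240 (-0.09240) and t=1.250 (-0.11090) → t≈1.244

t = 1.244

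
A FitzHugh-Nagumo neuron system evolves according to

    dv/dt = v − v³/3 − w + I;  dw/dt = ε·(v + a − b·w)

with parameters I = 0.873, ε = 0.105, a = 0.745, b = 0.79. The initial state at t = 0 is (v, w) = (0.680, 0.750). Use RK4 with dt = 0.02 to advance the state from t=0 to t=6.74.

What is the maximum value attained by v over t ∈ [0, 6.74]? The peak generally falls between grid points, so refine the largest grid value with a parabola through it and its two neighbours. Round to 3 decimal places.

max v = 1.623

t=0.000: state=(0.680, 0.750)
step 1 (dt=0.02): k1=(0.698, 0.087), k2=(0.701, 0.088), k3=(0.701, 0.088), k4=(0.704, 0.089); state += dt/6·(k1+2k2+2k3+k4)
t=0.020: state=(0.694, 0.752)
t=0.040: state=(0.708, 0.754)
t=0.060: state=(0.722, 0.755)
continuing one RK4 step at a time; state shown every 25 steps (Δt=0.5):
t=0.500: state=(1.049, 0.802)
t=1.000: state=(1.370, 0.871)
t=1.500: state=(1.553, 0.949)
t=2.000: state=(1.617, 1.031)
t=2.500: state=(1.618, 1.111)
t=3.000: state=(1.592, 1.187)
t=3.500: state=(1.554, 1.258)
t=4.000: state=(1.511, 1.324)
t=4.500: state=(1.465, 1.385)
t=5.000: state=(1.416, 1.441)
t=5.500: state=(1.366, 1.492)
t=6.000: state=(1.313, 1.539)
t=6.500: state=(1.258, 1.581)
t=6.740: state=(1.231, 1.599)
largest grid value and its neighbours: v(2.220)=1.62283, v(2.240)=1.62289, v(2.260)=1.62288
parabola through these three points peaks at t≈2.248 with v≈1.62289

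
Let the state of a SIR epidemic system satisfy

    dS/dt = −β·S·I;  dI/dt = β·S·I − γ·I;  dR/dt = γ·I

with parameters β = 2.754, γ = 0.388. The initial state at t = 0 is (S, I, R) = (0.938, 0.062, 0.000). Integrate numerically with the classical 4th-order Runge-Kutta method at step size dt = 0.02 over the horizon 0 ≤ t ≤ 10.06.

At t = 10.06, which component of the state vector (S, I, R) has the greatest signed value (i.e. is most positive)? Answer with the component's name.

largest component: R

t=0.000: state=(0.938, 0.062, 0.000)
step 1 (dt=0.02): k1=(-0.160, 0.136, 0.024), k2=(-0.163, 0.139, 0.025), k3=(-0.163, 0.139, 0.025), k4=(-0.167, 0.142, 0.025); state += dt/6·(k1+2k2+2k3+k4)
t=0.020: state=(0.935, 0.065, 0.000)
t=0.040: state=(0.931, 0.068, 0.001)
t=0.060: state=(0.928, 0.071, 0.002)
continuing one RK4 step at a time; state shown every 25 steps (Δt=0.5):
t=0.500: state=(0.807, 0.172, 0.021)
t=1.000: state=(0.560, 0.367, 0.073)
t=1.500: state=(0.296, 0.541, 0.162)
t=2.000: state=(0.134, 0.592, 0.274)
t=2.500: state=(0.061, 0.553, 0.386)
t=3.000: state=(0.030, 0.483, 0.487)
t=3.500: state=(0.016, 0.410, 0.574)
t=4.000: state=(0.010, 0.344, 0.647)
t=4.500: state=(0.006, 0.286, 0.708)
t=5.000: state=(0.004, 0.237, 0.758)
t=5.500: state=(0.003, 0.197, 0.800)
t=6.000: state=(0.003, 0.163, 0.835)
t=6.500: state=(0.002, 0.134, 0.864)
t=7.000: state=(0.002, 0.111, 0.887)
t=7.500: state=(0.002, 0.092, 0.907)
t=8.000: state=(0.001, 0.076, 0.923)
t=8.500: state=(0.001, 0.062, 0.936)
t=9.000: state=(0.001, 0.051, 0.947)
t=9.500: state=(0.001, 0.042, 0.957)
t=10.000: state=(0.001, 0.035, 0.964)
t=10.060: state=(0.001, 0.034, 0.965)
compare at T: S=0.001, I=0.034, R=0.965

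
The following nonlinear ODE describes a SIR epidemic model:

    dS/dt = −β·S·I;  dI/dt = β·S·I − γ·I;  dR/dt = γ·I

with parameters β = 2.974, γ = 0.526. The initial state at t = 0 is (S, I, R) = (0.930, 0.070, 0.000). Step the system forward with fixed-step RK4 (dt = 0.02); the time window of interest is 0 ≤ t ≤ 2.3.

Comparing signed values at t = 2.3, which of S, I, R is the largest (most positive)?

t=0.000: state=(0.930, 0.070, 0.000)
step 1 (dt=0.02): k1=(-0.194, 0.157, 0.037), k2=(-0.198, 0.160, 0.038), k3=(-0.198, 0.160, 0.038), k4=(-0.202, 0.163, 0.039); state += dt/6·(k1+2k2+2k3+k4)
t=0.020: state=(0.926, 0.073, 0.001)
t=0.040: state=(0.922, 0.077, 0.002)
t=0.060: state=(0.918, 0.080, 0.002)
continuing one RK4 step at a time; state shown every 5 steps (Δt=0.1):
t=0.100: state=(0.909, 0.087, 0.004)
t=0.200: state=(0.883, 0.108, 0.009)
t=0.300: state=(0.852, 0.133, 0.016)
t=0.400: state=(0.815, 0.161, 0.023)
t=0.500: state=(0.773, 0.194, 0.033)
t=0.600: state=(0.726, 0.230, 0.044)
t=0.700: state=(0.674, 0.269, 0.057)
t=0.800: state=(0.619, 0.309, 0.072)
t=0.900: state=(0.561, 0.350, 0.089)
t=1.000: state=(0.503, 0.389, 0.109)
t=1.100: state=(0.445, 0.424, 0.130)
t=1.200: state=(0.391, 0.456, 0.153)
t=1.300: state=(0.340, 0.482, 0.178)
t=1.400: state=(0.293, 0.503, 0.204)
t=1.500: state=(0.252, 0.517, 0.231)
t=1.600: state=(0.216, 0.526, 0.258)
t=1.700: state=(0.185, 0.529, 0.286)
t=1.800: state=(0.158, 0.528, 0.314)
t=1.900: state=(0.135, 0.524, 0.342)
t=2.000: state=(0.115, 0.516, 0.369)
t=2.100: state=(0.099, 0.505, 0.396)
t=2.200: state=(0.086, 0.492, 0.422)
t=2.300: state=(0.074, 0.478, 0.448)
compare at T: S=0.074, I=0.478, R=0.448

largest component: I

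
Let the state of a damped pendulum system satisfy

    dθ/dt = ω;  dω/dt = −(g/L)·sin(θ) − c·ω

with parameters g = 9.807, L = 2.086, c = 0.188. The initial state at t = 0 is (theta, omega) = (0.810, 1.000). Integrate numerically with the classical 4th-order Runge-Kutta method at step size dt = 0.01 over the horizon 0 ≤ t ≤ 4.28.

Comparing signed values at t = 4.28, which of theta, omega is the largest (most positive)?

largest component: theta

t=0.000: state=(0.810, 1.000)
step 1 (dt=0.01): k1=(1.000, -3.593), k2=(0.982, -3.606), k3=(0.982, -3.606), k4=(0.964, -3.618); state += dt/6·(k1+2k2+2k3+k4)
t=0.010: state=(0.820, 0.964)
t=0.020: state=(0.829, 0.928)
t=0.030: state=(0.838, 0.891)
continuing one RK4 step at a time; state shown every 20 steps (Δt=0.2):
t=0.200: state=(0.936, 0.249)
t=0.400: state=(0.910, -0.503)
t=0.600: state=(0.740, -1.168)
t=0.800: state=(0.455, -1.648)
t=1.000: state=(0.101, -1.840)
t=1.200: state=(-0.259, -1.697)
t=1.400: state=(-0.559, -1.262)
t=1.600: state=(-0.751, -0.646)
t=1.800: state=(-0.813, 0.035)
t=2.000: state=(-0.739, 0.687)
t=2.200: state=(-0.546, 1.220)
t=2.400: state=(-0.265, 1.542)
t=2.600: state=(0.052, 1.582)
t=2.800: state=(0.348, 1.336)
t=3.000: state=(0.572, 0.871)
t=3.200: state=(0.689, 0.288)
t=3.400: state=(0.686, -0.315)
t=3.600: state=(0.567, -0.851)
t=3.800: state=(0.356, -1.234)
t=4.000: state=(0.089, -1.393)
t=4.200: state=(-0.184, -1.295)
t=4.280: state=(-0.284, -1.189)
compare at T: theta=-0.284, omega=-1.189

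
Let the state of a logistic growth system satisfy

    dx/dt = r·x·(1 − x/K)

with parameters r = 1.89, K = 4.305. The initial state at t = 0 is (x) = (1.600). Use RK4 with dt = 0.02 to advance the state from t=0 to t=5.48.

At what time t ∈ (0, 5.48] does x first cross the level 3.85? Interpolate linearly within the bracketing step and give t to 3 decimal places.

t=0.000: state=(1.600)
step 1 (dt=0.02): k1=(1.900), k2=(1.909), k3=(1.909), k4=(1.918); state += dt/6·(k1+2k2+2k3+k4)
t=0.020: state=(1.638)
t=0.040: state=(1.677)
t=0.060: state=(1.716)
continuing one RK4 step at a time; state shown every 10 steps (Δt=0.2):
t=0.200: state=(1.994)
t=0.400: state=(2.400)
t=0.600: state=(2.788)
t=0.800: state=(3.136)
t=1.000: state=(3.429)
t=1.200: state=(3.664)
t=1.400: state=(3.844)
next step: t=1.420: state=(3.859) — x has crossed 3.85
linear interpolation between t=1.400 (3.84401) and t=1.420 (3.85934) → t≈1.408

t = 1.408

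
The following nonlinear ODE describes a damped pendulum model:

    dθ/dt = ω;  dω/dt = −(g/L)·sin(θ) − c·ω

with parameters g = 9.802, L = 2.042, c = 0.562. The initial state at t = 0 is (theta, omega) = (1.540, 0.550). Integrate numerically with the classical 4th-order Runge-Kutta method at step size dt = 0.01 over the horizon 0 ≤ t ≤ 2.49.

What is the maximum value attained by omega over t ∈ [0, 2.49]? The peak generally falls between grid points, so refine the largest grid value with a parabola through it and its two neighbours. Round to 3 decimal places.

max omega = 1.662

t=0.000: state=(1.540, 0.550)
step 1 (dt=0.01): k1=(0.550, -5.107), k2=(0.524, -5.093), k3=(0.525, -5.093), k4=(0.499, -5.079); state += dt/6·(k1+2k2+2k3+k4)
t=0.010: state=(1.545, 0.499)
t=0.020: state=(1.550, 0.448)
t=0.030: state=(1.554, 0.398)
continuing one RK4 step at a time; state shown every 10 steps (Δt=0.1):
t=0.100: state=(1.570, 0.053)
t=0.200: state=(1.552, -0.416)
t=0.300: state=(1.488, -0.860)
t=0.400: state=(1.381, -1.275)
t=0.500: state=(1.234, -1.656)
t=0.600: state=(1.051, -1.990)
t=0.700: state=(0.838, -2.259)
t=0.800: state=(0.602, -2.443)
t=0.900: state=(0.353, -2.523)
t=1.000: state=(0.101, -2.489)
t=1.100: state=(-0.141, -2.343)
t=1.200: state=(-0.364, -2.097)
t=1.300: state=(-0.558, -1.773)
t=1.400: state=(-0.717, -1.397)
t=1.500: state=(-0.837, -0.993)
t=1.600: state=(-0.915, -0.579)
t=1.700: state=(-0.953, -0.171)
t=1.800: state=(-0.950, 0.219)
t=1.900: state=(-0.910, 0.582)
t=2.000: state=(-0.835, 0.908)
t=2.100: state=(-0.729, 1.188)
t=2.200: state=(-0.599, 1.411)
t=2.300: state=(-0.449, 1.568)
t=2.400: state=(-0.288, 1.650)
t=2.490: state=(-0.139, 1.658)
largest grid value and its neighbours: omega(2.450)=1.66212, omega(2.460)=1.66216, omega(2.470)=1.66142
parabola through these three points peaks at t≈2.456 with omega≈1.66224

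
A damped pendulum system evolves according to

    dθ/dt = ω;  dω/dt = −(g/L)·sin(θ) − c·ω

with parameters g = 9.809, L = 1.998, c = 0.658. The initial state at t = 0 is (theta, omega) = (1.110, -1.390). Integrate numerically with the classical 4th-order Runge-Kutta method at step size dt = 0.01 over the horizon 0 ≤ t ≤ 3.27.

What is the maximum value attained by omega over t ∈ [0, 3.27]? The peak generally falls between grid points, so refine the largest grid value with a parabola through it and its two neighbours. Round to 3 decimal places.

t=0.000: state=(1.110, -1.390)
step 1 (dt=0.01): k1=(-1.390, -3.483), k2=(-1.407, -3.456), k3=(-1.407, -3.456), k4=(-1.425, -3.429); state += dt/6·(k1+2k2+2k3+k4)
t=0.010: state=(1.096, -1.425)
t=0.020: state=(1.082, -1.459)
t=0.030: state=(1.067, -1.492)
continuing one RK4 step at a time; state shown every 20 steps (Δt=0.2):
t=0.200: state=(0.770, -1.961)
t=0.400: state=(0.348, -2.203)
t=0.600: state=(-0.084, -2.045)
t=0.800: state=(-0.447, -1.542)
t=1.000: state=(-0.688, -0.847)
t=1.200: state=(-0.784, -0.117)
t=1.400: state=(-0.739, 0.540)
t=1.600: state=(-0.578, 1.040)
t=1.800: state=(-0.338, 1.320)
t=2.000: state=(-0.068, 1.339)
t=2.200: state=(0.181, 1.116)
t=2.400: state=(0.367, 0.722)
t=2.600: state=(0.465, 0.254)
t=2.800: state=(0.470, -0.198)
t=3.000: state=(0.392, -0.563)
t=3.200: state=(0.254, -0.787)
t=3.270: state=(0.198, -0.827)
largest grid value and its neighbours: omega(1.900)=1.36250, omega(1.910)=1.36313, omega(1.920)=1.36309
parabola through these three points peaks at t≈1.914 with omega≈1.36319

max omega = 1.363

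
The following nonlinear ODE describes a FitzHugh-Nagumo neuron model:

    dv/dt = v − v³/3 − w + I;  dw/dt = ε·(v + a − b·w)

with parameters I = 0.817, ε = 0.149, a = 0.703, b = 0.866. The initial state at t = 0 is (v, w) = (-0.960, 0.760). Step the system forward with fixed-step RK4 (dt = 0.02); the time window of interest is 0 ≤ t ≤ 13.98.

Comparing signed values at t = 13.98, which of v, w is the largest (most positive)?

largest component: v

t=0.000: state=(-0.960, 0.760)
step 1 (dt=0.02): k1=(-0.608, -0.136), k2=(-0.607, -0.137), k3=(-0.607, -0.137), k4=(-0.606, -0.138); state += dt/6·(k1+2k2+2k3+k4)
t=0.020: state=(-0.972, 0.757)
t=0.040: state=(-0.984, 0.754)
t=0.060: state=(-0.996, 0.752)
continuing one RK4 step at a time; state shown every 25 steps (Δt=0.5):
t=0.500: state=(-1.237, 0.683)
t=1.000: state=(-1.417, 0.595)
t=1.500: state=(-1.493, 0.503)
t=2.000: state=(-1.500, 0.414)
t=2.500: state=(-1.472, 0.331)
t=3.000: state=(-1.427, 0.257)
t=3.500: state=(-1.372, 0.191)
t=4.000: state=(-1.312, 0.132)
t=4.500: state=(-1.247, 0.083)
t=5.000: state=(-1.178, 0.041)
t=5.500: state=(-1.104, 0.007)
t=6.000: state=(-1.022, -0.020)
t=6.500: state=(-0.932, -0.038)
t=7.000: state=(-0.827, -0.049)
t=7.500: state=(-0.701, -0.050)
t=8.000: state=(-0.540, -0.041)
t=8.500: state=(-0.319, -0.020)
t=9.000: state=(0.008, 0.020)
t=9.500: state=(0.506, 0.087)
t=10.000: state=(1.150, 0.192)
t=10.500: state=(1.644, 0.334)
t=11.000: state=(1.822, 0.491)
t=11.500: state=(1.834, 0.643)
t=12.000: state=(1.794, 0.785)
t=12.500: state=(1.740, 0.914)
t=13.000: state=(1.682, 1.031)
t=13.500: state=(1.622, 1.136)
t=13.980: state=(1.564, 1.227)
compare at T: v=1.564, w=1.227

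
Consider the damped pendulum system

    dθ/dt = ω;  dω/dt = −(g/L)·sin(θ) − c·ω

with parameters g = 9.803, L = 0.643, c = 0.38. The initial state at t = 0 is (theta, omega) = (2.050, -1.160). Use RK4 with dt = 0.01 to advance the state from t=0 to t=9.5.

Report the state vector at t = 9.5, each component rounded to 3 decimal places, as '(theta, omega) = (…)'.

(theta, omega) = (-0.289, 0.395)

t=0.000: state=(2.050, -1.160)
step 1 (dt=0.01): k1=(-1.160, -13.088), k2=(-1.225, -13.103), k3=(-1.226, -13.106), k4=(-1.291, -13.123); state += dt/6·(k1+2k2+2k3+k4)
t=0.010: state=(2.038, -1.291)
t=0.020: state=(2.024, -1.422)
t=0.030: state=(2.009, -1.554)
continuing one RK4 step at a time; state shown every 50 steps (Δt=0.5):
t=0.500: state=(-0.089, -6.149)
t=1.000: state=(-1.625, 0.713)
t=1.500: state=(0.245, 5.062)
t=2.000: state=(1.253, -1.573)
t=2.500: state=(-0.582, -3.612)
t=3.000: state=(-0.806, 2.691)
t=3.500: state=(0.808, 1.766)
t=4.000: state=(0.273, -3.180)
t=4.500: state=(-0.792, 0.106)
t=5.000: state=(0.209, 2.578)
t=5.500: state=(0.534, -1.517)
t=6.000: state=(-0.481, -1.216)
t=6.500: state=(-0.151, 2.012)
t=7.000: state=(0.487, -0.212)
t=7.500: state=(-0.180, -1.529)
t=8.000: state=(-0.288, 1.139)
t=8.500: state=(0.332, 0.531)
t=9.000: state=(0.024, -1.291)
t=9.500: state=(-0.289, 0.395)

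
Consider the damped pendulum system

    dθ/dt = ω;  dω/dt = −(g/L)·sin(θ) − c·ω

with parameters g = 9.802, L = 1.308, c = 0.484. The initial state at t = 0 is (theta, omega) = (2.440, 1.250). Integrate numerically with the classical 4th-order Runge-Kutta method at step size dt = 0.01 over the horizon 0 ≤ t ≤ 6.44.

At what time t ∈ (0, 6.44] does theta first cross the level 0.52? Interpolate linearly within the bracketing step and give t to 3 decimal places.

t=0.000: state=(2.440, 1.250)
step 1 (dt=0.01): k1=(1.250, -5.442), k2=(1.223, -5.393), k3=(1.223, -5.394), k4=(1.196, -5.345); state += dt/6·(k1+2k2+2k3+k4)
t=0.010: state=(2.452, 1.196)
t=0.020: state=(2.464, 1.143)
t=0.030: state=(2.475, 1.091)
continuing one RK4 step at a time; state shown every 25 steps (Δt=0.25):
t=0.250: state=(2.603, 0.120)
t=0.500: state=(2.514, -0.837)
t=0.750: state=(2.169, -1.976)
t=1.000: state=(1.499, -3.412)
t=1.240: state=(0.537, -4.437)
next step: t=1.250: state=(0.493, -4.453) — theta has crossed 0.52
linear interpolation between t=1.240 (0.53724) and t=1.250 (0.49279) → t≈1.244

t = 1.244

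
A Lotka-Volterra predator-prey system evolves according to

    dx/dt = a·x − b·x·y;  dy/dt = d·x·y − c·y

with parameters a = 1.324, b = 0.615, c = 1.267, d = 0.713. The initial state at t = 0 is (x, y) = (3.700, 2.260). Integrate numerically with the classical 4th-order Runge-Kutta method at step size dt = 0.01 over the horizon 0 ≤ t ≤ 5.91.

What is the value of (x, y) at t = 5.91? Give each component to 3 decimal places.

(x, y) = (1.924, 4.412)

t=0.000: state=(3.700, 2.260)
step 1 (dt=0.01): k1=(-0.244, 3.099), k2=(-0.279, 3.118), k3=(-0.279, 3.118), k4=(-0.315, 3.137); state += dt/6·(k1+2k2+2k3+k4)
t=0.010: state=(3.697, 2.291)
t=0.020: state=(3.694, 2.323)
t=0.030: state=(3.689, 2.355)
continuing one RK4 step at a time; state shown every 20 steps (Δt=0.2):
t=0.200: state=(3.505, 2.942)
t=0.400: state=(3.043, 3.652)
t=0.600: state=(2.441, 4.194)
t=0.800: state=(1.866, 4.420)
t=1.000: state=(1.416, 4.328)
t=1.200: state=(1.103, 4.014)
t=1.400: state=(0.900, 3.590)
t=1.600: state=(0.775, 3.137)
t=1.800: state=(0.706, 2.705)
t=2.000: state=(0.676, 2.316)
t=2.200: state=(0.677, 1.979)
t=2.400: state=(0.704, 1.694)
t=2.600: state=(0.756, 1.459)
t=2.800: state=(0.833, 1.268)
t=3.000: state=(0.938, 1.116)
t=3.200: state=(1.074, 0.999)
t=3.400: state=(1.245, 0.915)
t=3.600: state=(1.455, 0.860)
t=3.800: state=(1.708, 0.836)
t=4.000: state=(2.008, 0.845)
t=4.200: state=(2.353, 0.895)
t=4.400: state=(2.731, 0.998)
t=4.600: state=(3.116, 1.175)
t=4.800: state=(3.458, 1.459)
t=5.000: state=(3.674, 1.887)
t=5.200: state=(3.667, 2.480)
t=5.400: state=(3.374, 3.190)
t=5.600: state=(2.845, 3.865)
t=5.800: state=(2.235, 4.309)
t=5.910: state=(1.924, 4.412)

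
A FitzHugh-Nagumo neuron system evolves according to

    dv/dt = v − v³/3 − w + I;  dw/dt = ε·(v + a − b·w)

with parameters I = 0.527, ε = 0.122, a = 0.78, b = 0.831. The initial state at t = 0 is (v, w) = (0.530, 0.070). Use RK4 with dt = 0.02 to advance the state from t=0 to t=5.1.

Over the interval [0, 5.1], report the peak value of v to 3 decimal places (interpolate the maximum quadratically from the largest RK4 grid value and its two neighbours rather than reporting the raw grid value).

t=0.000: state=(0.530, 0.070)
step 1 (dt=0.02): k1=(0.937, 0.153), k2=(0.943, 0.154), k3=(0.943, 0.154), k4=(0.948, 0.155); state += dt/6·(k1+2k2+2k3+k4)
t=0.020: state=(0.549, 0.073)
t=0.040: state=(0.568, 0.076)
t=0.060: state=(0.587, 0.079)
continuing one RK4 step at a time; state shown every 10 steps (Δt=0.2):
t=0.200: state=(0.727, 0.103)
t=0.400: state=(0.935, 0.139)
t=0.600: state=(1.141, 0.181)
t=0.800: state=(1.327, 0.226)
t=1.000: state=(1.478, 0.274)
t=1.200: state=(1.588, 0.324)
t=1.400: state=(1.662, 0.376)
t=1.600: state=(1.704, 0.428)
t=1.800: state=(1.725, 0.480)
t=2.000: state=(1.731, 0.531)
t=2.200: state=(1.726, 0.581)
t=2.400: state=(1.715, 0.629)
t=2.600: state=(1.699, 0.677)
t=2.800: state=(1.681, 0.723)
t=3.000: state=(1.660, 0.768)
t=3.200: state=(1.639, 0.811)
t=3.400: state=(1.616, 0.853)
t=3.600: state=(1.592, 0.893)
t=3.800: state=(1.568, 0.932)
t=4.000: state=(1.543, 0.970)
t=4.200: state=(1.518, 1.006)
t=4.400: state=(1.492, 1.041)
t=4.600: state=(1.466, 1.075)
t=4.800: state=(1.439, 1.107)
t=5.000: state=(1.412, 1.138)
t=5.100: state=(1.398, 1.153)
largest grid value and its neighbours: v(1.980)=1.73077, v(2.000)=1.73079, v(2.020)=1.73072
parabola through these three points peaks at t≈1.995 with v≈1.73080

max v = 1.731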